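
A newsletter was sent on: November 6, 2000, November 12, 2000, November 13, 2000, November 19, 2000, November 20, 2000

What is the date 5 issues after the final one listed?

Gaps: 6, 1, 6, 1 days — not constant, but cyclic with period 2.
The events fall on every Monday and Sunday.
The following Sunday is November 26, 2000.
The following Monday is November 27, 2000.
The following Sunday is December 3, 2000.
The following Monday is December 4, 2000.
Next Sunday: December 10, 2000.

December 10, 2000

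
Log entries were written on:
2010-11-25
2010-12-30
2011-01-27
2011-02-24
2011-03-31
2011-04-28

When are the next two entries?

2011-05-26, 2011-06-30

These are Thursdays with 35, 28, 28, 35, 28-day gaps.
Each is the final Thursday of its month — 2010-12-30 is past the 28th, so '4th Thursday' doesn't fit.
Last Thursday of May 2011: 2011-05-26.
Last Thursday of June 2011: 2011-06-30.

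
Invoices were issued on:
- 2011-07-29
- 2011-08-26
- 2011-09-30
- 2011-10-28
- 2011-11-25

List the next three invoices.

All Fridays; the gaps (28, 35, 28, 28) vary with month length.
This is the last Friday of each month.
December 2011 ends with Friday 2011-12-30.
January 2012 ends with Friday 2012-01-27.
Last Friday of February 2012: 2012-02-24.

2011-12-30, 2012-01-27, 2012-02-24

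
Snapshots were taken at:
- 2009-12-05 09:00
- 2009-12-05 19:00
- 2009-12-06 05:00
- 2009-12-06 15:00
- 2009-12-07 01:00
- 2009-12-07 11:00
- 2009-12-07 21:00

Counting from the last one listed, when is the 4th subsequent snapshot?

Gaps: 10, 10, 10, 10, 10, 10 hours — each event is 10 hours after the previous one.
2009-12-07 21:00 + 10 h = 2009-12-08 07:00.
2009-12-08 07:00 + 10 h = 2009-12-08 17:00.
2009-12-08 17:00 + 10 h = 2009-12-09 03:00.
2009-12-09 03:00 + 10 h = 2009-12-09 13:00.

2009-12-09 13:00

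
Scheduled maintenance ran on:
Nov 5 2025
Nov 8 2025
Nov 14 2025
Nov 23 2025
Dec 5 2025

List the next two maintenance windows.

Dec 20 2025, Jan 7 2026

Intervals are 3, 6, 9, 12 days — an arithmetic progression with common difference 3.
Next gap: 15 days. Dec 5 2025 + 15 days = Dec 20 2025.
Next gap: 18 days. Dec 20 2025 + 18 days = Jan 7 2026.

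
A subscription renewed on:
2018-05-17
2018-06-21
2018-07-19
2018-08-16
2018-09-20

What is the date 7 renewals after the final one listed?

Gaps: 35, 28, 28, 35 days — a mix of 28 and 35. Every date is a Thursday.
Each is the 3rd Thursday of its month.
3rd Thursday of October 2018: 2018-10-18.
November 2018 — 3rd Thursday is 2018-11-15.
3rd Thursday of December 2018: 2018-12-20.
3rd Thursday of January 2019: 2019-01-17.
February 2019 — 3rd Thursday is 2019-02-21.
March 2019 — 3rd Thursday is 2019-03-21.
April 2019 — 3rd Thursday is 2019-04-18.

2019-04-18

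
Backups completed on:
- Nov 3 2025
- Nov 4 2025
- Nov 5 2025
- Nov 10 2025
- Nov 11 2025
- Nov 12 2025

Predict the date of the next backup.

Gaps: 1, 1, 5, 1, 1 days — not constant, but cyclic with period 3.
The events fall on every Monday, Tuesday and Wednesday.
Next Monday: Nov 17 2025.

Nov 17 2025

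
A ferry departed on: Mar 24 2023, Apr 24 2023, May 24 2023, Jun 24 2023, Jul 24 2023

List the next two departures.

The day-of-month is always 24 (31, 30, 31, 30 days between events).
So this recurs on the 24th of each month.
August 2023: Aug 24 2023.
September 2023: Sep 24 2023.

Aug 24 2023, Sep 24 2023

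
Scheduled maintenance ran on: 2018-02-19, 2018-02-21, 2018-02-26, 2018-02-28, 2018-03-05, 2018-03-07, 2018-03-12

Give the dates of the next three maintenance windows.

Every event lands on a Monday or Wednesday (gaps cycle 2, 5, 2, 5, 2, 5).
So the schedule is: every Monday and Wednesday.
The following Wednesday is 2018-03-14.
Next Monday: 2018-03-19.
The following Wednesday is 2018-03-21.

2018-03-14, 2018-03-19, 2018-03-21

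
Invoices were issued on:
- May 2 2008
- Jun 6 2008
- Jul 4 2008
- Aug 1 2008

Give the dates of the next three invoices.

Gaps: 35, 28, 28 days — a mix of 28 and 35. Every date is a Friday.
Each is the 1st Friday of its month.
1st Friday of September 2008: Sep 5 2008.
1st Friday of October 2008: Oct 3 2008.
November 2008 — 1st Friday is Nov 7 2008.

Sep 5 2008, Oct 3 2008, Nov 7 2008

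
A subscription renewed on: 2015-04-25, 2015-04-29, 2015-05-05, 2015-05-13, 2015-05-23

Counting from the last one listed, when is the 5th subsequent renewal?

2015-08-11

Intervals are 4, 6, 8, 10 days — an arithmetic progression with common difference 2.
Next gap: 12 days. 2015-05-23 + 12 days = 2015-06-04.
Next gap: 14 days. 2015-06-04 + 14 days = 2015-06-18.
Next gap: 16 days. 2015-06-18 + 16 days = 2015-07-04.
Next gap: 18 days. 2015-07-04 + 18 days = 2015-07-22.
Next gap: 20 days. 2015-07-22 + 20 days = 2015-08-11.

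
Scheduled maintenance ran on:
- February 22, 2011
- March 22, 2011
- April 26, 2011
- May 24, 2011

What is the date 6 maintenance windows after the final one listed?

These are Tuesdays at 28- or 35-day spacing (28, 35, 28).
The pattern: 4th Tuesday of the month.
4th Tuesday of June 2011: June 28, 2011.
4th Tuesday of July 2011: July 26, 2011.
August 2011 — 4th Tuesday is August 23, 2011.
September 2011 — 4th Tuesday is September 27, 2011.
October 2011 — 4th Tuesday is October 25, 2011.
4th Tuesday of November 2011: November 22, 2011.

November 22, 2011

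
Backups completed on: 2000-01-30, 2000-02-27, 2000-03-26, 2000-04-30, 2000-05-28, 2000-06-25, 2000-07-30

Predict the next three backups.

2000-08-27, 2000-09-24, 2000-10-29

Every date is a Sunday; gaps 28, 28, 35, 28, 28, 35 days.
Each is the last Sunday of its month (at least one falls on the 29th or later, ruling out '4th Sunday').
August 2000 ends with Sunday 2000-08-27.
Last Sunday of September 2000: 2000-09-24.
October 2000 ends with Sunday 2000-10-29.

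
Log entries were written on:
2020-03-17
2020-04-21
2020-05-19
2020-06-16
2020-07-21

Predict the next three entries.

2020-08-18, 2020-09-15, 2020-10-20

Gaps: 35, 28, 28, 35 days — a mix of 28 and 35. Every date is a Tuesday.
Each is the 3rd Tuesday of its month.
3rd Tuesday of August 2020: 2020-08-18.
September 2020 — 3rd Tuesday is 2020-09-15.
October 2020 — 3rd Tuesday is 2020-10-20.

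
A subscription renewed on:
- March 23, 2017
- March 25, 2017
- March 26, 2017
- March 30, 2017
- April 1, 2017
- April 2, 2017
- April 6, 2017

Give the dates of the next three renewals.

Every event lands on a Thursday or Saturday or Sunday (gaps cycle 2, 1, 4, 2, 1, 4).
So the schedule is: every Thursday, Saturday and Sunday.
The following Saturday is April 8, 2017.
Next Sunday: April 9, 2017.
Next Thursday: April 13, 2017.

April 8, 2017; April 9, 2017; April 13, 2017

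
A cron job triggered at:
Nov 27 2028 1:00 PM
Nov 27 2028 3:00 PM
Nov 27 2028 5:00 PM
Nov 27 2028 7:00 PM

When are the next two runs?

Nov 27 2028 9:00 PM, Nov 27 2028 11:00 PM

The interval is a steady 2 hours (2, 2, 2).
Nov 27 2028 7:00 PM + 2 h = Nov 27 2028 9:00 PM.
Nov 27 2028 9:00 PM + 2 h = Nov 27 2028 11:00 PM.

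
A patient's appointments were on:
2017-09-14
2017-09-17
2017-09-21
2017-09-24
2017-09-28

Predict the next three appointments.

Every event lands on a Thursday or Sunday (gaps cycle 3, 4, 3, 4).
So the schedule is: every Thursday and Sunday.
Next Sunday: 2017-10-01.
The following Thursday is 2017-10-05.
Next Sunday: 2017-10-08.

2017-10-01, 2017-10-05, 2017-10-08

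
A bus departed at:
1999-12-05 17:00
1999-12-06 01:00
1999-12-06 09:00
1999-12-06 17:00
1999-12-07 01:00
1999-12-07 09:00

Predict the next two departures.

1999-12-07 17:00, 1999-12-08 01:00

Gaps: 8, 8, 8, 8, 8 hours — each event is 8 hours after the previous one.
1999-12-07 09:00 + 8 h = 1999-12-07 17:00.
1999-12-07 17:00 + 8 h = 1999-12-08 01:00.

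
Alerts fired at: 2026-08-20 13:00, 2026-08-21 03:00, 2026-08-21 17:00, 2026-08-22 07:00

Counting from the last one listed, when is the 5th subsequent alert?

2026-08-25 05:00

Gaps: 14, 14, 14 hours — each event is 14 hours after the previous one.
2026-08-22 07:00 + 14 h = 2026-08-22 21:00.
2026-08-22 21:00 + 14 h = 2026-08-23 11:00.
2026-08-23 11:00 + 14 h = 2026-08-24 01:00.
2026-08-24 01:00 + 14 h = 2026-08-24 15:00.
2026-08-24 15:00 + 14 h = 2026-08-25 05:00.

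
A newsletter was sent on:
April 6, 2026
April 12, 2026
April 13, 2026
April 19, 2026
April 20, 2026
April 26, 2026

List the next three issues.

April 27, 2026; May 3, 2026; May 4, 2026

Every event lands on a Monday or Sunday (gaps cycle 6, 1, 6, 1, 6).
So the schedule is: every Monday and Sunday.
Next Monday: April 27, 2026.
The following Sunday is May 3, 2026.
Next Monday: May 4, 2026.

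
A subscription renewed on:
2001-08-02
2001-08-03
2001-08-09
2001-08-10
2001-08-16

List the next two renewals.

The gap pattern 1, 6, 1, 6 repeats every 2 events.
These are the Thursdays and Fridays of each week.
Next Friday: 2001-08-17.
The following Thursday is 2001-08-23.

2001-08-17, 2001-08-23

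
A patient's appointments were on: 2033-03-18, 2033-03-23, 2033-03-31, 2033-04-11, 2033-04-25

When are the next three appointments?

2033-05-12, 2033-06-01, 2033-06-24

Intervals are 5, 8, 11, 14 days — an arithmetic progression with common difference 3.
Next gap: 17 days. 2033-04-25 + 17 days = 2033-05-12.
Next gap: 20 days. 2033-05-12 + 20 days = 2033-06-01.
Next gap: 23 days. 2033-06-01 + 23 days = 2033-06-24.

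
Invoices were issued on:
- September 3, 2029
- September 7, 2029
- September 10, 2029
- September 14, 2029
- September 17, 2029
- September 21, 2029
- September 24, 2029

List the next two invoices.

September 28, 2029; October 1, 2029

The gap pattern 4, 3, 4, 3, 4, 3 repeats every 2 events.
These are the Mondays and Fridays of each week.
Next Friday: September 28, 2029.
The following Monday is October 1, 2029.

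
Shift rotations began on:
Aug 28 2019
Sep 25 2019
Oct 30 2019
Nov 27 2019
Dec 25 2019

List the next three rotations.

These are Wednesdays with 28, 35, 28, 28-day gaps.
Each is the final Wednesday of its month — Oct 30 2019 is past the 28th, so '4th Wednesday' doesn't fit.
Last Wednesday of January 2020: Jan 29 2020.
Last Wednesday of February 2020: Feb 26 2020.
Last Wednesday of March 2020: Mar 25 2020.

Jan 29 2020, Feb 26 2020, Mar 25 2020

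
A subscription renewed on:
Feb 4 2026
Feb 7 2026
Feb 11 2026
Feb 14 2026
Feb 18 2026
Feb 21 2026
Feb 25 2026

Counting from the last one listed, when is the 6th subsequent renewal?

The gap pattern 3, 4, 3, 4, 3, 4 repeats every 2 events.
These are the Wednesdays and Saturdays of each week.
Next Saturday: Feb 28 2026.
Next Wednesday: Mar 4 2026.
The following Saturday is Mar 7 2026.
The following Wednesday is Mar 11 2026.
Next Saturday: Mar 14 2026.
Next Wednesday: Mar 18 2026.

Mar 18 2026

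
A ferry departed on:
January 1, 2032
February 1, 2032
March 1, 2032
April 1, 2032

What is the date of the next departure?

May 1, 2032

Each date is the 1st; the gaps (31, 29, 31) track the month lengths.
The rule is the 1st of each month.
Next: May 2032 → May 1, 2032.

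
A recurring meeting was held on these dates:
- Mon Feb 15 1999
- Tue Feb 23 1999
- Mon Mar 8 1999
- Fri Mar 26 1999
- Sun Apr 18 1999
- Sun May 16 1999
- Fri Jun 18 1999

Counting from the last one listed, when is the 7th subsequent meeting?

Fri Jun 23 2000

Intervals are 8, 13, 18, 23, 28, 33 days — an arithmetic progression with common difference 5.
Next gap: 38 days. Fri Jun 18 1999 + 38 days = Mon Jul 26 1999.
Next gap: 43 days. Mon Jul 26 1999 + 43 days = Tue Sep 7 1999.
Next gap: 48 days. Tue Sep 7 1999 + 48 days = Mon Oct 25 1999.
Next gap: 53 days. Mon Oct 25 1999 + 53 days = Fri Dec 17 1999.
Next gap: 58 days. Fri Dec 17 1999 + 58 days = Sun Feb 13 2000.
Next gap: 63 days. Sun Feb 13 2000 + 63 days = Sun Apr 16 2000.
Next gap: 68 days. Sun Apr 16 2000 + 68 days = Fri Jun 23 2000.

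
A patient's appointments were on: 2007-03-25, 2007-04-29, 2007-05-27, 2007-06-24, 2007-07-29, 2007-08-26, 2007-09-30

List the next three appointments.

All Sundays; the gaps (35, 28, 28, 35, 28, 35) vary with month length.
This is the last Sunday of each month.
Last Sunday of October 2007: 2007-10-28.
November 2007 ends with Sunday 2007-11-25.
Last Sunday of December 2007: 2007-12-30.

2007-10-28, 2007-11-25, 2007-12-30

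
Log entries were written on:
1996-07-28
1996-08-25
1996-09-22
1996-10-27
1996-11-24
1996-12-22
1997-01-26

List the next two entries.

All dates are Sundays, 28, 28, 35, 28, 28, 35 days apart.
Specifically, the 4th Sunday of each month.
4th Sunday of February 1997: 1997-02-23.
4th Sunday of March 1997: 1997-03-23.

1997-02-23, 1997-03-23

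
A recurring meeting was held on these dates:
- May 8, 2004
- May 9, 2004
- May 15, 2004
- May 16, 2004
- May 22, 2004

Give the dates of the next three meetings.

May 23, 2004; May 29, 2004; May 30, 2004

The gap pattern 1, 6, 1, 6 repeats every 2 events.
These are the Saturdays and Sundays of each week.
The following Sunday is May 23, 2004.
Next Saturday: May 29, 2004.
Next Sunday: May 30, 2004.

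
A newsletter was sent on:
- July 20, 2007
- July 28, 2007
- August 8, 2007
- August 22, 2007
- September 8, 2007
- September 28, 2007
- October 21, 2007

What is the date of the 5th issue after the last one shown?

March 29, 2008

The spacing grows by 3 each time: 8, 11, 14, 17, 20, 23 days.
Next gap: 26 days. October 21, 2007 + 26 days = November 16, 2007.
Next gap: 29 days. November 16, 2007 + 29 days = December 15, 2007.
Next gap: 32 days. December 15, 2007 + 32 days = January 16, 2008.
Next gap: 35 days. January 16, 2008 + 35 days = February 20, 2008.
Next gap: 38 days. February 20, 2008 + 38 days = March 29, 2008.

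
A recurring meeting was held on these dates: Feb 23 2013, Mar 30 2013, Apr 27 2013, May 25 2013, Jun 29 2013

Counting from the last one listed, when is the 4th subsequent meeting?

Every date is a Saturday; gaps 35, 28, 28, 35 days.
Each is the last Saturday of its month (at least one falls on the 29th or later, ruling out '4th Saturday').
Last Saturday of July 2013: Jul 27 2013.
August 2013 ends with Saturday Aug 31 2013.
September 2013 ends with Saturday Sep 28 2013.
Last Saturday of October 2013: Oct 26 2013.

Oct 26 2013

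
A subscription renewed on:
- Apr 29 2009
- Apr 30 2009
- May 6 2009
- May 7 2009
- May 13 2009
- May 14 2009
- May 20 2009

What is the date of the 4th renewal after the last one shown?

Every event lands on a Wednesday or Thursday (gaps cycle 1, 6, 1, 6, 1, 6).
So the schedule is: every Wednesday and Thursday.
Next Thursday: May 21 2009.
The following Wednesday is May 27 2009.
Next Thursday: May 28 2009.
The following Wednesday is Jun 3 2009.

Jun 3 2009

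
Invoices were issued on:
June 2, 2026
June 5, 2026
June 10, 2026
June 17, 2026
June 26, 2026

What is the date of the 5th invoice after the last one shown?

September 9, 2026

The spacing grows by 2 each time: 3, 5, 7, 9 days.
Next gap: 11 days. June 26, 2026 + 11 days = July 7, 2026.
Next gap: 13 days. July 7, 2026 + 13 days = July 20, 2026.
Next gap: 15 days. July 20, 2026 + 15 days = August 4, 2026.
Next gap: 17 days. August 4, 2026 + 17 days = August 21, 2026.
Next gap: 19 days. August 21, 2026 + 19 days = September 9, 2026.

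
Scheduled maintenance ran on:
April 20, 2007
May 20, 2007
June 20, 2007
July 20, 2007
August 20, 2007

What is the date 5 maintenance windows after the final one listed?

The day-of-month is always 20 (30, 31, 30, 31 days between events).
So this recurs on the 20th of each month.
Next: September 2007 → September 20, 2007.
Next: October 2007 → October 20, 2007.
November 2007: November 20, 2007.
Next: December 2007 → December 20, 2007.
Next: January 2008 → January 20, 2008.

January 20, 2008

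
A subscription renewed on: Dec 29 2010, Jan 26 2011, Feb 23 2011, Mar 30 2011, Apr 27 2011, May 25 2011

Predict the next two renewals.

Every date is a Wednesday; gaps 28, 28, 35, 28, 28 days.
Each is the last Wednesday of its month (at least one falls on the 29th or later, ruling out '4th Wednesday').
Last Wednesday of June 2011: Jun 29 2011.
July 2011 ends with Wednesday Jul 27 2011.

Jun 29 2011, Jul 27 2011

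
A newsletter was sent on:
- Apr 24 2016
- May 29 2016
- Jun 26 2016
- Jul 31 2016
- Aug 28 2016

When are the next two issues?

Sep 25 2016, Oct 30 2016

All Sundays; the gaps (35, 28, 35, 28) vary with month length.
This is the last Sunday of each month.
Last Sunday of September 2016: Sep 25 2016.
Last Sunday of October 2016: Oct 30 2016.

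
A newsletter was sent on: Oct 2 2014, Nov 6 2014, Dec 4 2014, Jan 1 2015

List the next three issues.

Feb 5 2015, Mar 5 2015, Apr 2 2015

All dates are Thursdays, 35, 28, 28 days apart.
Specifically, the 1st Thursday of each month.
February 2015 — 1st Thursday is Feb 5 2015.
March 2015 — 1st Thursday is Mar 5 2015.
April 2015 — 1st Thursday is Apr 2 2015.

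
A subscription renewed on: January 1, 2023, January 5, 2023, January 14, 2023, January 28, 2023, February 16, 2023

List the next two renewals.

The spacing grows by 5 each time: 4, 9, 14, 19 days.
Next gap: 24 days. February 16, 2023 + 24 days = March 12, 2023.
Next gap: 29 days. March 12, 2023 + 29 days = April 10, 2023.

March 12, 2023; April 10, 2023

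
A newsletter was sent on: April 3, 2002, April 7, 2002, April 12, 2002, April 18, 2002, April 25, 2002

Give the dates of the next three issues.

May 3, 2002; May 12, 2002; May 22, 2002

Intervals are 4, 5, 6, 7 days — an arithmetic progression with common difference 1.
Next gap: 8 days. April 25, 2002 + 8 days = May 3, 2002.
Next gap: 9 days. May 3, 2002 + 9 days = May 12, 2002.
Next gap: 10 days. May 12, 2002 + 10 days = May 22, 2002.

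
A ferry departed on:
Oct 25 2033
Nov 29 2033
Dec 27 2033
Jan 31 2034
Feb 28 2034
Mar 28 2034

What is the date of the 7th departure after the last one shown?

Every date is a Tuesday; gaps 35, 28, 35, 28, 28 days.
Each is the last Tuesday of its month (at least one falls on the 29th or later, ruling out '4th Tuesday').
April 2034 ends with Tuesday Apr 25 2034.
May 2034 ends with Tuesday May 30 2034.
June 2034 ends with Tuesday Jun 27 2034.
Last Tuesday of July 2034: Jul 25 2034.
Last Tuesday of August 2034: Aug 29 2034.
Last Tuesday of September 2034: Sep 26 2034.
October 2034 ends with Tuesday Oct 31 2034.

Oct 31 2034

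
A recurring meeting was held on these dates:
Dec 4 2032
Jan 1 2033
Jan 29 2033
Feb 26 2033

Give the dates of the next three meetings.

Gaps between consecutive events: 28, 28, 28 days — a constant 28-day interval.
Feb 26 2033 + 28 days = Mar 26 2033.
Mar 26 2033 + 28 days = Apr 23 2033.
Apr 23 2033 + 28 days = May 21 2033.

Mar 26 2033, Apr 23 2033, May 21 2033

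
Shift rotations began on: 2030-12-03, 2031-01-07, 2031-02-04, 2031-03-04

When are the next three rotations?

2031-04-01, 2031-05-06, 2031-06-03

All dates are Tuesdays, 35, 28, 28 days apart.
Specifically, the 1st Tuesday of each month.
1st Tuesday of April 2031: 2031-04-01.
1st Tuesday of May 2031: 2031-05-06.
1st Tuesday of June 2031: 2031-06-03.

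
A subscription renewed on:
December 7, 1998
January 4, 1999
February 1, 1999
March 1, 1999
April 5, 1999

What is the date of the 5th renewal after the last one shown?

These are Mondays at 28- or 35-day spacing (28, 28, 28, 35).
The pattern: 1st Monday of the month.
1st Monday of May 1999: May 3, 1999.
June 1999 — 1st Monday is June 7, 1999.
July 1999 — 1st Monday is July 5, 1999.
August 1999 — 1st Monday is August 2, 1999.
September 1999 — 1st Monday is September 6, 1999.

September 6, 1999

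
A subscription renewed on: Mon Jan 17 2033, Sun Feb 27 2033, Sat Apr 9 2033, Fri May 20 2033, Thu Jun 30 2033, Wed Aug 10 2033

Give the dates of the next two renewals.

Tue Sep 20 2033, Mon Oct 31 2033

Every event comes 41 days after the last (41, 41, 41, 41, 41).
Wed Aug 10 2033 + 41 days = Tue Sep 20 2033.
Tue Sep 20 2033 + 41 days = Mon Oct 31 2033.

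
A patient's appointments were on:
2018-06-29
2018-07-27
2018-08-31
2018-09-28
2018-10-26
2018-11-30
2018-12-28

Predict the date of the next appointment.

Every date is a Friday; gaps 28, 35, 28, 28, 35, 28 days.
Each is the last Friday of its month (at least one falls on the 29th or later, ruling out '4th Friday').
Last Friday of January 2019: 2019-01-25.

2019-01-25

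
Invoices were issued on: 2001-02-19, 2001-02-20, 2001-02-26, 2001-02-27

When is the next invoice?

The gap pattern 1, 6, 1 repeats every 2 events.
These are the Mondays and Tuesdays of each week.
Next Monday: 2001-03-05.

2001-03-05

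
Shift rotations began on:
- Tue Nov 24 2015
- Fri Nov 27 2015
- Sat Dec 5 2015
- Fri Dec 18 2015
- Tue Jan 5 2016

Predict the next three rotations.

Thu Jan 28 2016, Thu Feb 25 2016, Tue Mar 29 2016

Gaps: 3, 8, 13, 18 days — each gap is 5 larger than the previous one.
Next gap: 23 days. Tue Jan 5 2016 + 23 days = Thu Jan 28 2016.
Next gap: 28 days. Thu Jan 28 2016 + 28 days = Thu Feb 25 2016.
Next gap: 33 days. Thu Feb 25 2016 + 33 days = Tue Mar 29 2016.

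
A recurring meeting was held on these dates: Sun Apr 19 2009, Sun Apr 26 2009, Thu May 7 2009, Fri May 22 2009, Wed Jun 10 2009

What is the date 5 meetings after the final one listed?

The spacing grows by 4 each time: 7, 11, 15, 19 days.
Next gap: 23 days. Wed Jun 10 2009 + 23 days = Fri Jul 3 2009.
Next gap: 27 days. Fri Jul 3 2009 + 27 days = Thu Jul 30 2009.
Next gap: 31 days. Thu Jul 30 2009 + 31 days = Sun Aug 30 2009.
Next gap: 35 days. Sun Aug 30 2009 + 35 days = Sun Oct 4 2009.
Next gap: 39 days. Sun Oct 4 2009 + 39 days = Thu Nov 12 2009.

Thu Nov 12 2009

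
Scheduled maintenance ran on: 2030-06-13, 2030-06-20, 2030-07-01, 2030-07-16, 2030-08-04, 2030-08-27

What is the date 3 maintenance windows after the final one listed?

The spacing grows by 4 each time: 7, 11, 15, 19, 23 days.
Next gap: 27 days. 2030-08-27 + 27 days = 2030-09-23.
Next gap: 31 days. 2030-09-23 + 31 days = 2030-10-24.
Next gap: 35 days. 2030-10-24 + 35 days = 2030-11-28.

2030-11-28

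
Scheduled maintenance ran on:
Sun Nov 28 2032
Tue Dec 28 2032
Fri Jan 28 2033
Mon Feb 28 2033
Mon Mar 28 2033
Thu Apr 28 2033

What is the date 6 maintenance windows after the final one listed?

Fri Oct 28 2033

Each date is the 28th; the gaps (30, 31, 31, 28, 31) track the month lengths.
The rule is the 28th of each month.
May 2033: Sat May 28 2033.
June 2033: Tue Jun 28 2033.
July 2033: Thu Jul 28 2033.
Next: August 2033 → Sun Aug 28 2033.
September 2033: Wed Sep 28 2033.
Next: October 2033 → Fri Oct 28 2033.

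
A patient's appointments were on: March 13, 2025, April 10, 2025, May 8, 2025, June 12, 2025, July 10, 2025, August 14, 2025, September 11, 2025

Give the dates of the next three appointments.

October 9, 2025; November 13, 2025; December 11, 2025

All dates are Thursdays, 28, 28, 35, 28, 35, 28 days apart.
Specifically, the 2nd Thursday of each month.
October 2025 — 2nd Thursday is October 9, 2025.
November 2025 — 2nd Thursday is November 13, 2025.
December 2025 — 2nd Thursday is December 11, 2025.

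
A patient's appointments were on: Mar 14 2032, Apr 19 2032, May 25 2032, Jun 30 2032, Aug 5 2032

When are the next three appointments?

Sep 10 2032, Oct 16 2032, Nov 21 2032

Gaps between consecutive events: 36, 36, 36, 36 days — a constant 36-day interval.
Aug 5 2032 + 36 days = Sep 10 2032.
Sep 10 2032 + 36 days = Oct 16 2032.
Oct 16 2032 + 36 days = Nov 21 2032.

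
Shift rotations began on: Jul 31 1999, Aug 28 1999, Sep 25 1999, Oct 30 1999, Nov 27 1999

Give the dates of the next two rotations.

Every date is a Saturday; gaps 28, 28, 35, 28 days.
Each is the last Saturday of its month (at least one falls on the 29th or later, ruling out '4th Saturday').
Last Saturday of December 1999: Dec 25 1999.
Last Saturday of January 2000: Jan 29 2000.

Dec 25 1999, Jan 29 2000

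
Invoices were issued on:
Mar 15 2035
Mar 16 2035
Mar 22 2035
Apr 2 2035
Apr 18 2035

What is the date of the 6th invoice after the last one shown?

Nov 5 2035

Intervals are 1, 6, 11, 16 days — an arithmetic progression with common difference 5.
Next gap: 21 days. Apr 18 2035 + 21 days = May 9 2035.
Next gap: 26 days. May 9 2035 + 26 days = Jun 4 2035.
Next gap: 31 days. Jun 4 2035 + 31 days = Jul 5 2035.
Next gap: 36 days. Jul 5 2035 + 36 days = Aug 10 2035.
Next gap: 41 days. Aug 10 2035 + 41 days = Sep 20 2035.
Next gap: 46 days. Sep 20 2035 + 46 days = Nov 5 2035.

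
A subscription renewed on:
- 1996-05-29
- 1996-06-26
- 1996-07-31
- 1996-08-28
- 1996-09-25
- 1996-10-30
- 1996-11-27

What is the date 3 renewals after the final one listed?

Every date is a Wednesday; gaps 28, 35, 28, 28, 35, 28 days.
Each is the last Wednesday of its month (at least one falls on the 29th or later, ruling out '4th Wednesday').
Last Wednesday of December 1996: 1996-12-25.
January 1997 ends with Wednesday 1997-01-29.
February 1997 ends with Wednesday 1997-02-26.

1997-02-26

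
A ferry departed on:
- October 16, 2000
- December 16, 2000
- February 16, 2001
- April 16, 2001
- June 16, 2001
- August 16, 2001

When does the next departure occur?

Each date is the 16th; the gaps (61, 62, 59, 61, 61) track the month lengths.
The rule is the 16th of every 2 months.
October 2001: October 16, 2001.

October 16, 2001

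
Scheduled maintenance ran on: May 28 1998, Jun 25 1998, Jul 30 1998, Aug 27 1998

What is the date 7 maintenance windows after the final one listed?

These are Thursdays with 28, 35, 28-day gaps.
Each is the final Thursday of its month — Jul 30 1998 is past the 28th, so '4th Thursday' doesn't fit.
Last Thursday of September 1998: Sep 24 1998.
Last Thursday of October 1998: Oct 29 1998.
Last Thursday of November 1998: Nov 26 1998.
Last Thursday of December 1998: Dec 31 1998.
January 1999 ends with Thursday Jan 28 1999.
February 1999 ends with Thursday Feb 25 1999.
March 1999 ends with Thursday Mar 25 1999.

Mar 25 1999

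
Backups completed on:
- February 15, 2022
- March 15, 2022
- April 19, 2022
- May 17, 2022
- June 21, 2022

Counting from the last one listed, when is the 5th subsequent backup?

Gaps: 28, 35, 28, 35 days — a mix of 28 and 35. Every date is a Tuesday.
Each is the 3rd Tuesday of its month.
July 2022 — 3rd Tuesday is July 19, 2022.
3rd Tuesday of August 2022: August 16, 2022.
September 2022 — 3rd Tuesday is September 20, 2022.
October 2022 — 3rd Tuesday is October 18, 2022.
November 2022 — 3rd Tuesday is November 15, 2022.

November 15, 2022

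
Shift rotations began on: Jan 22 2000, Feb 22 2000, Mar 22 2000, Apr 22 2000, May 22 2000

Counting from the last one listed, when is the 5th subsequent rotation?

Oct 22 2000

Each date is the 22nd; the gaps (31, 29, 31, 30) track the month lengths.
The rule is the 22nd of each month.
Next: June 2000 → Jun 22 2000.
July 2000: Jul 22 2000.
August 2000: Aug 22 2000.
September 2000: Sep 22 2000.
October 2000: Oct 22 2000.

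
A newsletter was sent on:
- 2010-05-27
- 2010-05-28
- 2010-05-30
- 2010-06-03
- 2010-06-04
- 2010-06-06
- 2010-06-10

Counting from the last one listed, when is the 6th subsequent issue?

2010-06-24

Gaps: 1, 2, 4, 1, 2, 4 days — not constant, but cyclic with period 3.
The events fall on every Thursday, Friday and Sunday.
The following Friday is 2010-06-11.
Next Sunday: 2010-06-13.
The following Thursday is 2010-06-17.
Next Friday: 2010-06-18.
Next Sunday: 2010-06-20.
The following Thursday is 2010-06-24.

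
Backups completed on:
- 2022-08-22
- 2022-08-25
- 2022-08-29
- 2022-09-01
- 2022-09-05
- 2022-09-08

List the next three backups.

Every event lands on a Monday or Thursday (gaps cycle 3, 4, 3, 4, 3).
So the schedule is: every Monday and Thursday.
Next Monday: 2022-09-12.
Next Thursday: 2022-09-15.
The following Monday is 2022-09-19.

2022-09-12, 2022-09-15, 2022-09-19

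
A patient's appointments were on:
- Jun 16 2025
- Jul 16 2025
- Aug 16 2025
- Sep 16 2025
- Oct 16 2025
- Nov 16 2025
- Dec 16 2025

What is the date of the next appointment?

Jan 16 2026

Each date is the 16th; the gaps (30, 31, 31, 30, 31, 30) track the month lengths.
The rule is the 16th of each month.
January 2026: Jan 16 2026.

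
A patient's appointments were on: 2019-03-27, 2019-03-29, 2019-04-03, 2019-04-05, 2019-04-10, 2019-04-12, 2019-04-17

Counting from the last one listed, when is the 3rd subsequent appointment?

The gap pattern 2, 5, 2, 5, 2, 5 repeats every 2 events.
These are the Wednesdays and Fridays of each week.
Next Friday: 2019-04-19.
The following Wednesday is 2019-04-24.
The following Friday is 2019-04-26.

2019-04-26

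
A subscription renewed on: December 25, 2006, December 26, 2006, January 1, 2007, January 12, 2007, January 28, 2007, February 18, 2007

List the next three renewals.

The spacing grows by 5 each time: 1, 6, 11, 16, 21 days.
Next gap: 26 days. February 18, 2007 + 26 days = March 16, 2007.
Next gap: 31 days. March 16, 2007 + 31 days = April 16, 2007.
Next gap: 36 days. April 16, 2007 + 36 days = May 22, 2007.

March 16, 2007; April 16, 2007; May 22, 2007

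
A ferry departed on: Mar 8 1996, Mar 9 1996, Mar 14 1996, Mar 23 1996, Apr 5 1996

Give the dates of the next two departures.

The spacing grows by 4 each time: 1, 5, 9, 13 days.
Next gap: 17 days. Apr 5 1996 + 17 days = Apr 22 1996.
Next gap: 21 days. Apr 22 1996 + 21 days = May 13 1996.

Apr 22 1996, May 13 1996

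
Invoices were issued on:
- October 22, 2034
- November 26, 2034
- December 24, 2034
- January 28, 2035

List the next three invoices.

February 25, 2035; March 25, 2035; April 22, 2035

Gaps: 35, 28, 35 days — a mix of 28 and 35. Every date is a Sunday.
Each is the 4th Sunday of its month.
February 2035 — 4th Sunday is February 25, 2035.
4th Sunday of March 2035: March 25, 2035.
4th Sunday of April 2035: April 22, 2035.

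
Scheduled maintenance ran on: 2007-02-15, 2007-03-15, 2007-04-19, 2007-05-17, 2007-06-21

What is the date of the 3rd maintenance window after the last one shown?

These are Thursdays at 28- or 35-day spacing (28, 35, 28, 35).
The pattern: 3rd Thursday of the month.
3rd Thursday of July 2007: 2007-07-19.
August 2007 — 3rd Thursday is 2007-08-16.
September 2007 — 3rd Thursday is 2007-09-20.

2007-09-20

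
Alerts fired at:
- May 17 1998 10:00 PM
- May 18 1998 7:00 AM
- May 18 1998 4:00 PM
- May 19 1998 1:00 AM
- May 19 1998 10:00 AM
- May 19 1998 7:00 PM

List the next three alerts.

May 20 1998 4:00 AM, May 20 1998 1:00 PM, May 20 1998 10:00 PM

The interval is a steady 9 hours (9, 9, 9, 9, 9).
May 19 1998 7:00 PM + 9 h = May 20 1998 4:00 AM.
May 20 1998 4:00 AM + 9 h = May 20 1998 1:00 PM.
May 20 1998 1:00 PM + 9 h = May 20 1998 10:00 PM.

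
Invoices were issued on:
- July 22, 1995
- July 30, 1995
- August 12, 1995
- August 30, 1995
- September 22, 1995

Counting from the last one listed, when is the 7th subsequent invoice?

Gaps: 8, 13, 18, 23 days — each gap is 5 larger than the previous one.
Next gap: 28 days. September 22, 1995 + 28 days = October 20, 1995.
Next gap: 33 days. October 20, 1995 + 33 days = November 22, 1995.
Next gap: 38 days. November 22, 1995 + 38 days = December 30, 1995.
Next gap: 43 days. December 30, 1995 + 43 days = February 11, 1996.
Next gap: 48 days. February 11, 1996 + 48 days = March 30, 1996.
Next gap: 53 days. March 30, 1996 + 53 days = May 22, 1996.
Next gap: 58 days. May 22, 1996 + 58 days = July 19, 1996.

July 19, 1996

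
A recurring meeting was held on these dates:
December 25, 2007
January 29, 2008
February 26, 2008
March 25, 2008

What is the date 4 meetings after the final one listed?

July 29, 2008

All Tuesdays; the gaps (35, 28, 28) vary with month length.
This is the last Tuesday of each month.
Last Tuesday of April 2008: April 29, 2008.
Last Tuesday of May 2008: May 27, 2008.
June 2008 ends with Tuesday June 24, 2008.
July 2008 ends with Tuesday July 29, 2008.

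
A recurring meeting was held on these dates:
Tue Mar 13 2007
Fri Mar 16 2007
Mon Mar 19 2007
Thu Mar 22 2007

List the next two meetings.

The spacing is 3, 3, 3 days — always 3 days.
Thu Mar 22 2007 + 3 days = Sun Mar 25 2007.
Sun Mar 25 2007 + 3 days = Wed Mar 28 2007.

Sun Mar 25 2007, Wed Mar 28 2007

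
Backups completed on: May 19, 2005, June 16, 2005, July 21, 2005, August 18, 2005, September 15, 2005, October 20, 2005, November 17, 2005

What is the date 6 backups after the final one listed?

These are Thursdays at 28- or 35-day spacing (28, 35, 28, 28, 35, 28).
The pattern: 3rd Thursday of the month.
December 2005 — 3rd Thursday is December 15, 2005.
3rd Thursday of January 2006: January 19, 2006.
3rd Thursday of February 2006: February 16, 2006.
March 2006 — 3rd Thursday is March 16, 2006.
April 2006 — 3rd Thursday is April 20, 2006.
3rd Thursday of May 2006: May 18, 2006.

May 18, 2006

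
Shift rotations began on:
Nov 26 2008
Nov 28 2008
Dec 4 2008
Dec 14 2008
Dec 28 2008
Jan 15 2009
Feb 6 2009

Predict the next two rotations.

Mar 4 2009, Apr 3 2009

Intervals are 2, 6, 10, 14, 18, 22 days — an arithmetic progression with common difference 4.
Next gap: 26 days. Feb 6 2009 + 26 days = Mar 4 2009.
Next gap: 30 days. Mar 4 2009 + 30 days = Apr 3 2009.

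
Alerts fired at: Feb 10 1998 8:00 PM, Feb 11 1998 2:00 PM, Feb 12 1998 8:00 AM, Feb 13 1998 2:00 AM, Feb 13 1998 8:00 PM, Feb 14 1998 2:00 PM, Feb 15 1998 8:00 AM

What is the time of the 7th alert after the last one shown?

Gaps: 18, 18, 18, 18, 18, 18 hours — each event is 18 hours after the previous one.
Feb 15 1998 8:00 AM + 18 h = Feb 16 1998 2:00 AM.
Feb 16 1998 2:00 AM + 18 h = Feb 16 1998 8:00 PM.
Feb 16 1998 8:00 PM + 18 h = Feb 17 1998 2:00 PM.
Feb 17 1998 2:00 PM + 18 h = Feb 18 1998 8:00 AM.
Feb 18 1998 8:00 AM + 18 h = Feb 19 1998 2:00 AM.
Feb 19 1998 2:00 AM + 18 h = Feb 19 1998 8:00 PM.
Feb 19 1998 8:00 PM + 18 h = Feb 20 1998 2:00 PM.

Feb 20 1998 2:00 PM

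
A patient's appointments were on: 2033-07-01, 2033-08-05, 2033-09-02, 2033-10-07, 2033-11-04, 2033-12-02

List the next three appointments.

All dates are Fridays, 35, 28, 35, 28, 28 days apart.
Specifically, the 1st Friday of each month.
January 2034 — 1st Friday is 2034-01-06.
1st Friday of February 2034: 2034-02-03.
1st Friday of March 2034: 2034-03-03.

2034-01-06, 2034-02-03, 2034-03-03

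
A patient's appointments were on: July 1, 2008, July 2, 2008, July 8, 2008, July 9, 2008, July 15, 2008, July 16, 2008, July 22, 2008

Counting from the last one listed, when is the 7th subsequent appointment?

August 13, 2008

Every event lands on a Tuesday or Wednesday (gaps cycle 1, 6, 1, 6, 1, 6).
So the schedule is: every Tuesday and Wednesday.
Next Wednesday: July 23, 2008.
The following Tuesday is July 29, 2008.
Next Wednesday: July 30, 2008.
Next Tuesday: August 5, 2008.
The following Wednesday is August 6, 2008.
Next Tuesday: August 12, 2008.
The following Wednesday is August 13, 2008.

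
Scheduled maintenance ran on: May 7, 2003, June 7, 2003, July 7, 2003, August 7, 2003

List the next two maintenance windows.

September 7, 2003; October 7, 2003

The day-of-month is always 7 (31, 30, 31 days between events).
So this recurs on the 7th of each month.
Next: September 2003 → September 7, 2003.
Next: October 2003 → October 7, 2003.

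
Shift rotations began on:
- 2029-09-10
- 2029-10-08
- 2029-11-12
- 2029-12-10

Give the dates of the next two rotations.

Gaps: 28, 35, 28 days — a mix of 28 and 35. Every date is a Monday.
Each is the 2nd Monday of its month.
January 2030 — 2nd Monday is 2030-01-14.
2nd Monday of February 2030: 2030-02-11.

2030-01-14, 2030-02-11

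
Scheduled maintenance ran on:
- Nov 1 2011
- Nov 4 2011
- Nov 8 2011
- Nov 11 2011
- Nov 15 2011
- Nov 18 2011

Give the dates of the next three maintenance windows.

The gap pattern 3, 4, 3, 4, 3 repeats every 2 events.
These are the Tuesdays and Fridays of each week.
Next Tuesday: Nov 22 2011.
Next Friday: Nov 25 2011.
The following Tuesday is Nov 29 2011.

Nov 22 2011, Nov 25 2011, Nov 29 2011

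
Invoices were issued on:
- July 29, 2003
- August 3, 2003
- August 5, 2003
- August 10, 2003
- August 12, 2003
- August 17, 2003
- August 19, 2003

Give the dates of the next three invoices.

Every event lands on a Tuesday or Sunday (gaps cycle 5, 2, 5, 2, 5, 2).
So the schedule is: every Tuesday and Sunday.
The following Sunday is August 24, 2003.
Next Tuesday: August 26, 2003.
The following Sunday is August 31, 2003.

August 24, 2003; August 26, 2003; August 31, 2003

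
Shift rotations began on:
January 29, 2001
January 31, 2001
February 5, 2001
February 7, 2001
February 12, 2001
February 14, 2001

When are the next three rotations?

The gap pattern 2, 5, 2, 5, 2 repeats every 2 events.
These are the Mondays and Wednesdays of each week.
The following Monday is February 19, 2001.
The following Wednesday is February 21, 2001.
Next Monday: February 26, 2001.

February 19, 2001; February 21, 2001; February 26, 2001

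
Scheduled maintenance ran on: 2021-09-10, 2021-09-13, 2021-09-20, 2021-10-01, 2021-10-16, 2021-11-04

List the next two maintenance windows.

2021-11-27, 2021-12-24

Intervals are 3, 7, 11, 15, 19 days — an arithmetic progression with common difference 4.
Next gap: 23 days. 2021-11-04 + 23 days = 2021-11-27.
Next gap: 27 days. 2021-11-27 + 27 days = 2021-12-24.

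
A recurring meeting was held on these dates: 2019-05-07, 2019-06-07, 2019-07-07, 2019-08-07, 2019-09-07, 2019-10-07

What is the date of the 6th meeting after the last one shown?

Each date is the 7th; the gaps (31, 30, 31, 31, 30) track the month lengths.
The rule is the 7th of each month.
November 2019: 2019-11-07.
December 2019: 2019-12-07.
January 2020: 2020-01-07.
Next: February 2020 → 2020-02-07.
March 2020: 2020-03-07.
April 2020: 2020-04-07.

2020-04-07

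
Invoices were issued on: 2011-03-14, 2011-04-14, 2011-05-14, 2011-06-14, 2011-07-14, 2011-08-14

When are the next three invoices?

2011-09-14, 2011-10-14, 2011-11-14

Gaps: 31, 30, 31, 30, 31 days — not constant. Every event is on the 14th of the month.
Pattern: the 14th of each month.
September 2011: 2011-09-14.
Next: October 2011 → 2011-10-14.
Next: November 2011 → 2011-11-14.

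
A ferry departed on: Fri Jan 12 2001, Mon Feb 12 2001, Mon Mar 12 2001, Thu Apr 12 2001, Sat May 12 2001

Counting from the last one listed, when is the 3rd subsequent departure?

Sun Aug 12 2001

Each date is the 12th; the gaps (31, 28, 31, 30) track the month lengths.
The rule is the 12th of each month.
June 2001: Tue Jun 12 2001.
July 2001: Thu Jul 12 2001.
August 2001: Sun Aug 12 2001.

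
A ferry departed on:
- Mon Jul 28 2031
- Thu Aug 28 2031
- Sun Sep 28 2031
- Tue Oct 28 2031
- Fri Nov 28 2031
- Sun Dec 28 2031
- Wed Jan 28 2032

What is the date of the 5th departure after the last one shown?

The day-of-month is always 28 (31, 31, 30, 31, 30, 31 days between events).
So this recurs on the 28th of each month.
Next: February 2032 → Sat Feb 28 2032.
Next: March 2032 → Sun Mar 28 2032.
April 2032: Wed Apr 28 2032.
Next: May 2032 → Fri May 28 2032.
Next: June 2032 → Mon Jun 28 2032.

Mon Jun 28 2032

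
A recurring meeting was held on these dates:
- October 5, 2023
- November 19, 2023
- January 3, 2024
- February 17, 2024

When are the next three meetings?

April 2, 2024; May 17, 2024; July 1, 2024

The spacing is 45, 45, 45 days — always 45 days.
February 17, 2024 + 45 days = April 2, 2024.
April 2, 2024 + 45 days = May 17, 2024.
May 17, 2024 + 45 days = July 1, 2024.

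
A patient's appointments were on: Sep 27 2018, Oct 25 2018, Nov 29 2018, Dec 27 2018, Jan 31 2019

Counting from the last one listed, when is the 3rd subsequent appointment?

All Thursdays; the gaps (28, 35, 28, 35) vary with month length.
This is the last Thursday of each month.
February 2019 ends with Thursday Feb 28 2019.
March 2019 ends with Thursday Mar 28 2019.
Last Thursday of April 2019: Apr 25 2019.

Apr 25 2019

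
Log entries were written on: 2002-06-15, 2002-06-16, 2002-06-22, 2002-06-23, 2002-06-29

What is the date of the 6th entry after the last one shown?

Every event lands on a Saturday or Sunday (gaps cycle 1, 6, 1, 6).
So the schedule is: every Saturday and Sunday.
Next Sunday: 2002-06-30.
Next Saturday: 2002-07-06.
The following Sunday is 2002-07-07.
The following Saturday is 2002-07-13.
Next Sunday: 2002-07-14.
Next Saturday: 2002-07-20.

2002-07-20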